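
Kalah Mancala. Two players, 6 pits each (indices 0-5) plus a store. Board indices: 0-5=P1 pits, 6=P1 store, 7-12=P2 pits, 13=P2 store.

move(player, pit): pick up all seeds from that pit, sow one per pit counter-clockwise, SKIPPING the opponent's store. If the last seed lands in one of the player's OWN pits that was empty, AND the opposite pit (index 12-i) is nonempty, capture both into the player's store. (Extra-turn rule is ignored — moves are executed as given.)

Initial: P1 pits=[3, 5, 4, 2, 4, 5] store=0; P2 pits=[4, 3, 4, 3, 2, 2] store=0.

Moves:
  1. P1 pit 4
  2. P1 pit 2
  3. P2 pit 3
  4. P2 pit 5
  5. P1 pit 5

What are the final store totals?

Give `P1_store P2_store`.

Answer: 3 2

Derivation:
Move 1: P1 pit4 -> P1=[3,5,4,2,0,6](1) P2=[5,4,4,3,2,2](0)
Move 2: P1 pit2 -> P1=[3,5,0,3,1,7](2) P2=[5,4,4,3,2,2](0)
Move 3: P2 pit3 -> P1=[3,5,0,3,1,7](2) P2=[5,4,4,0,3,3](1)
Move 4: P2 pit5 -> P1=[4,6,0,3,1,7](2) P2=[5,4,4,0,3,0](2)
Move 5: P1 pit5 -> P1=[4,6,0,3,1,0](3) P2=[6,5,5,1,4,1](2)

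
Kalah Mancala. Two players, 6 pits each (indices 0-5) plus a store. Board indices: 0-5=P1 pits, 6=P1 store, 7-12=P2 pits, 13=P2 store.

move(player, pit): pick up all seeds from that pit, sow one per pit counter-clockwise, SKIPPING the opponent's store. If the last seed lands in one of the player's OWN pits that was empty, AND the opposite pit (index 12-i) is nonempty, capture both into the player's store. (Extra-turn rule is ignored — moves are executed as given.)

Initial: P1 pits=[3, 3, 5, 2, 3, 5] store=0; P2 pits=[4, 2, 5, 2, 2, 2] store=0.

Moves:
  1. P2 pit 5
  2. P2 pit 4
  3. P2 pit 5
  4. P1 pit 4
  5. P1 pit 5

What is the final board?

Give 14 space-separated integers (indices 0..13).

Answer: 4 3 5 2 0 0 2 6 3 6 3 1 0 3

Derivation:
Move 1: P2 pit5 -> P1=[4,3,5,2,3,5](0) P2=[4,2,5,2,2,0](1)
Move 2: P2 pit4 -> P1=[4,3,5,2,3,5](0) P2=[4,2,5,2,0,1](2)
Move 3: P2 pit5 -> P1=[4,3,5,2,3,5](0) P2=[4,2,5,2,0,0](3)
Move 4: P1 pit4 -> P1=[4,3,5,2,0,6](1) P2=[5,2,5,2,0,0](3)
Move 5: P1 pit5 -> P1=[4,3,5,2,0,0](2) P2=[6,3,6,3,1,0](3)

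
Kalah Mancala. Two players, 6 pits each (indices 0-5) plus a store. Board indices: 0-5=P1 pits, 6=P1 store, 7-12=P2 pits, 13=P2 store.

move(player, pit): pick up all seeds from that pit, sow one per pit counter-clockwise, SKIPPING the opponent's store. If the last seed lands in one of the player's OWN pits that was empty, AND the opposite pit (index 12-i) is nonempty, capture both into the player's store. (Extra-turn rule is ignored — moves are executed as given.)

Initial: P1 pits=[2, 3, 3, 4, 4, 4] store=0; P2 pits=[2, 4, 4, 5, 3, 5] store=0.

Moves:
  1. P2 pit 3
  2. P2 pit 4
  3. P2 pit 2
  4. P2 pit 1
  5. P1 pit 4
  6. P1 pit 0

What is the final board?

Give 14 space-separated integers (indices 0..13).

Answer: 0 6 4 5 0 5 3 3 0 1 2 2 9 3

Derivation:
Move 1: P2 pit3 -> P1=[3,4,3,4,4,4](0) P2=[2,4,4,0,4,6](1)
Move 2: P2 pit4 -> P1=[4,5,3,4,4,4](0) P2=[2,4,4,0,0,7](2)
Move 3: P2 pit2 -> P1=[4,5,3,4,4,4](0) P2=[2,4,0,1,1,8](3)
Move 4: P2 pit1 -> P1=[4,5,3,4,4,4](0) P2=[2,0,1,2,2,9](3)
Move 5: P1 pit4 -> P1=[4,5,3,4,0,5](1) P2=[3,1,1,2,2,9](3)
Move 6: P1 pit0 -> P1=[0,6,4,5,0,5](3) P2=[3,0,1,2,2,9](3)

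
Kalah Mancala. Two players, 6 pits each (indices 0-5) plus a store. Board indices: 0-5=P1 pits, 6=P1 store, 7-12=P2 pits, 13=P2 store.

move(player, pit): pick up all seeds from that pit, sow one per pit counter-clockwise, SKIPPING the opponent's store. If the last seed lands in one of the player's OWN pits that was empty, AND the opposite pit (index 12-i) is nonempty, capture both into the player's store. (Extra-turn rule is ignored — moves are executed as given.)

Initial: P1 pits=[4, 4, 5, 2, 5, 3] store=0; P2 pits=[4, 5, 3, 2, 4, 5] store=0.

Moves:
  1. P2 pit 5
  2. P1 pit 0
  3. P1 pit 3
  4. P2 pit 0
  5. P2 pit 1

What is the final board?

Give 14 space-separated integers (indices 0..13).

Answer: 1 6 7 0 7 5 1 0 0 5 4 6 2 2

Derivation:
Move 1: P2 pit5 -> P1=[5,5,6,3,5,3](0) P2=[4,5,3,2,4,0](1)
Move 2: P1 pit0 -> P1=[0,6,7,4,6,4](0) P2=[4,5,3,2,4,0](1)
Move 3: P1 pit3 -> P1=[0,6,7,0,7,5](1) P2=[5,5,3,2,4,0](1)
Move 4: P2 pit0 -> P1=[0,6,7,0,7,5](1) P2=[0,6,4,3,5,1](1)
Move 5: P2 pit1 -> P1=[1,6,7,0,7,5](1) P2=[0,0,5,4,6,2](2)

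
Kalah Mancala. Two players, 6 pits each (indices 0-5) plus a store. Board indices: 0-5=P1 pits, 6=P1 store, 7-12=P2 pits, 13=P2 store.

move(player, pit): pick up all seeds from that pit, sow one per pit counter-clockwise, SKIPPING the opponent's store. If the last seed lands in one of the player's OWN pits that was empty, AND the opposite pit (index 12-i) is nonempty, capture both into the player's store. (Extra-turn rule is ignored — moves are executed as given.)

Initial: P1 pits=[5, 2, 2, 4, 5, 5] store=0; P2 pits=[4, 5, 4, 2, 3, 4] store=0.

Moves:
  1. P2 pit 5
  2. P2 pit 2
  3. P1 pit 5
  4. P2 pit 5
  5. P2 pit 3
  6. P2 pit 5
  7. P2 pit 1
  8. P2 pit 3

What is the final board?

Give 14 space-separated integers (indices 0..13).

Move 1: P2 pit5 -> P1=[6,3,3,4,5,5](0) P2=[4,5,4,2,3,0](1)
Move 2: P2 pit2 -> P1=[6,3,3,4,5,5](0) P2=[4,5,0,3,4,1](2)
Move 3: P1 pit5 -> P1=[6,3,3,4,5,0](1) P2=[5,6,1,4,4,1](2)
Move 4: P2 pit5 -> P1=[6,3,3,4,5,0](1) P2=[5,6,1,4,4,0](3)
Move 5: P2 pit3 -> P1=[7,3,3,4,5,0](1) P2=[5,6,1,0,5,1](4)
Move 6: P2 pit5 -> P1=[7,3,3,4,5,0](1) P2=[5,6,1,0,5,0](5)
Move 7: P2 pit1 -> P1=[8,3,3,4,5,0](1) P2=[5,0,2,1,6,1](6)
Move 8: P2 pit3 -> P1=[8,3,3,4,5,0](1) P2=[5,0,2,0,7,1](6)

Answer: 8 3 3 4 5 0 1 5 0 2 0 7 1 6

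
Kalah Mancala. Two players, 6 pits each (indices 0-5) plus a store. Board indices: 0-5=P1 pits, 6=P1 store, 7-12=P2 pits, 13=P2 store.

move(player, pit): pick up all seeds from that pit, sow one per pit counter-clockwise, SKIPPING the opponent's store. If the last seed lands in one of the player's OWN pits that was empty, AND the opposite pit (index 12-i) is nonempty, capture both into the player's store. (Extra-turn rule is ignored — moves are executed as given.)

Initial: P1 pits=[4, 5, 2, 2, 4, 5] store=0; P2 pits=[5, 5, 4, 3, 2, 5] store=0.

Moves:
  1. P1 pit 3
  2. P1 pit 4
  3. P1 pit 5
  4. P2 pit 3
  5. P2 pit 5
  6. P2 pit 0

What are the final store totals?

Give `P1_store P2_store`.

Move 1: P1 pit3 -> P1=[4,5,2,0,5,6](0) P2=[5,5,4,3,2,5](0)
Move 2: P1 pit4 -> P1=[4,5,2,0,0,7](1) P2=[6,6,5,3,2,5](0)
Move 3: P1 pit5 -> P1=[4,5,2,0,0,0](2) P2=[7,7,6,4,3,6](0)
Move 4: P2 pit3 -> P1=[5,5,2,0,0,0](2) P2=[7,7,6,0,4,7](1)
Move 5: P2 pit5 -> P1=[6,6,3,1,1,1](2) P2=[7,7,6,0,4,0](2)
Move 6: P2 pit0 -> P1=[7,6,3,1,1,1](2) P2=[0,8,7,1,5,1](3)

Answer: 2 3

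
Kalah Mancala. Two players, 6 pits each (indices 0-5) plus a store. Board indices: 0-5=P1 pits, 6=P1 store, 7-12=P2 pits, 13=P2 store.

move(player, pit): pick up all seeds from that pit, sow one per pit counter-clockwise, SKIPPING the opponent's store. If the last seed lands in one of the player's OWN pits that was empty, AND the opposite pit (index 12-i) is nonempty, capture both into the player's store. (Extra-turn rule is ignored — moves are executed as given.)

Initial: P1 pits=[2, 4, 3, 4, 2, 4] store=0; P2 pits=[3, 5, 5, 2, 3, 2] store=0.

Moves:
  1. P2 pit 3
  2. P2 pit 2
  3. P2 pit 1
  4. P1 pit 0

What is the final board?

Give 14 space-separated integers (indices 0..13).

Answer: 0 5 4 5 2 4 0 3 0 1 2 6 5 2

Derivation:
Move 1: P2 pit3 -> P1=[2,4,3,4,2,4](0) P2=[3,5,5,0,4,3](0)
Move 2: P2 pit2 -> P1=[3,4,3,4,2,4](0) P2=[3,5,0,1,5,4](1)
Move 3: P2 pit1 -> P1=[3,4,3,4,2,4](0) P2=[3,0,1,2,6,5](2)
Move 4: P1 pit0 -> P1=[0,5,4,5,2,4](0) P2=[3,0,1,2,6,5](2)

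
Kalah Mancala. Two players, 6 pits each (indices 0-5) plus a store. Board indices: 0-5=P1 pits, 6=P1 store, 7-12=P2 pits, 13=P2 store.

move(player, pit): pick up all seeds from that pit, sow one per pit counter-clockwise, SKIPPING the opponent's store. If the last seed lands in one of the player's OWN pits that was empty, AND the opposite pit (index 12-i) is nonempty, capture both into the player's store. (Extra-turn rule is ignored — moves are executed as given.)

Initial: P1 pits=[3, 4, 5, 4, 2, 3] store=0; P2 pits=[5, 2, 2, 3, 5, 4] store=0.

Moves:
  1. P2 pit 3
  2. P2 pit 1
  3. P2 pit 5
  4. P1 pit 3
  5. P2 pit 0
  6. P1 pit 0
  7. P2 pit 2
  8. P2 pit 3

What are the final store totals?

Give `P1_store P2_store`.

Move 1: P2 pit3 -> P1=[3,4,5,4,2,3](0) P2=[5,2,2,0,6,5](1)
Move 2: P2 pit1 -> P1=[3,4,0,4,2,3](0) P2=[5,0,3,0,6,5](7)
Move 3: P2 pit5 -> P1=[4,5,1,5,2,3](0) P2=[5,0,3,0,6,0](8)
Move 4: P1 pit3 -> P1=[4,5,1,0,3,4](1) P2=[6,1,3,0,6,0](8)
Move 5: P2 pit0 -> P1=[4,5,1,0,3,4](1) P2=[0,2,4,1,7,1](9)
Move 6: P1 pit0 -> P1=[0,6,2,1,4,4](1) P2=[0,2,4,1,7,1](9)
Move 7: P2 pit2 -> P1=[0,6,2,1,4,4](1) P2=[0,2,0,2,8,2](10)
Move 8: P2 pit3 -> P1=[0,6,2,1,4,4](1) P2=[0,2,0,0,9,3](10)

Answer: 1 10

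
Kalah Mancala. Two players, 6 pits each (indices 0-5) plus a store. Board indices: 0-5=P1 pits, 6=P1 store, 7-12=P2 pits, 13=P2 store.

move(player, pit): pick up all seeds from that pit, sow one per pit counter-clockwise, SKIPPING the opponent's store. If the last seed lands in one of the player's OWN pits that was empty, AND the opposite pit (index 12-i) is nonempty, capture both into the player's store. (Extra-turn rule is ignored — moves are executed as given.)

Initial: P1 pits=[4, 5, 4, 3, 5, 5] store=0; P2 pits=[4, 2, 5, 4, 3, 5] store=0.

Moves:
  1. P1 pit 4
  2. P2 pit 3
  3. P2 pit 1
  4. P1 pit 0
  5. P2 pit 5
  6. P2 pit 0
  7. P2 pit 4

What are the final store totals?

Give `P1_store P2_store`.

Answer: 1 5

Derivation:
Move 1: P1 pit4 -> P1=[4,5,4,3,0,6](1) P2=[5,3,6,4,3,5](0)
Move 2: P2 pit3 -> P1=[5,5,4,3,0,6](1) P2=[5,3,6,0,4,6](1)
Move 3: P2 pit1 -> P1=[5,5,4,3,0,6](1) P2=[5,0,7,1,5,6](1)
Move 4: P1 pit0 -> P1=[0,6,5,4,1,7](1) P2=[5,0,7,1,5,6](1)
Move 5: P2 pit5 -> P1=[1,7,6,5,2,7](1) P2=[5,0,7,1,5,0](2)
Move 6: P2 pit0 -> P1=[0,7,6,5,2,7](1) P2=[0,1,8,2,6,0](4)
Move 7: P2 pit4 -> P1=[1,8,7,6,2,7](1) P2=[0,1,8,2,0,1](5)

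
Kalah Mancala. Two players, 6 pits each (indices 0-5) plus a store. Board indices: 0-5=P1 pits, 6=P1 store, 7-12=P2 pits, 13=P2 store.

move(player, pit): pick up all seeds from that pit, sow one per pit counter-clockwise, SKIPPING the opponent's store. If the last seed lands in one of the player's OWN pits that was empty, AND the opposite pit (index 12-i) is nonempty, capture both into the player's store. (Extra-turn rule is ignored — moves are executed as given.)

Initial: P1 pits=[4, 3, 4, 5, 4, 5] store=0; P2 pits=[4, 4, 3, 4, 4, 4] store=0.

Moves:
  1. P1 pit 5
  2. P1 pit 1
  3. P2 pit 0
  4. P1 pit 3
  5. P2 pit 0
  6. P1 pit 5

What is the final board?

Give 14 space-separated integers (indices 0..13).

Move 1: P1 pit5 -> P1=[4,3,4,5,4,0](1) P2=[5,5,4,5,4,4](0)
Move 2: P1 pit1 -> P1=[4,0,5,6,5,0](1) P2=[5,5,4,5,4,4](0)
Move 3: P2 pit0 -> P1=[4,0,5,6,5,0](1) P2=[0,6,5,6,5,5](0)
Move 4: P1 pit3 -> P1=[4,0,5,0,6,1](2) P2=[1,7,6,6,5,5](0)
Move 5: P2 pit0 -> P1=[4,0,5,0,6,1](2) P2=[0,8,6,6,5,5](0)
Move 6: P1 pit5 -> P1=[4,0,5,0,6,0](3) P2=[0,8,6,6,5,5](0)

Answer: 4 0 5 0 6 0 3 0 8 6 6 5 5 0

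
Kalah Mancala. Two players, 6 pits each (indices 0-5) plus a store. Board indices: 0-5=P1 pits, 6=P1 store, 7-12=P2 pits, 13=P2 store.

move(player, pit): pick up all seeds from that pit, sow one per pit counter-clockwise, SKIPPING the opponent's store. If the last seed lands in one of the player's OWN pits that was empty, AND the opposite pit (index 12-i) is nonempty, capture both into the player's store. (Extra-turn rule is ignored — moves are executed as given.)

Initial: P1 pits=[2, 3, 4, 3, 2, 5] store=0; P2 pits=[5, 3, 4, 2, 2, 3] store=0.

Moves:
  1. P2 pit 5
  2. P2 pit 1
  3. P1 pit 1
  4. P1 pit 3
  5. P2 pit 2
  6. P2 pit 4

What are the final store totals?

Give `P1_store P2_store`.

Move 1: P2 pit5 -> P1=[3,4,4,3,2,5](0) P2=[5,3,4,2,2,0](1)
Move 2: P2 pit1 -> P1=[3,4,4,3,2,5](0) P2=[5,0,5,3,3,0](1)
Move 3: P1 pit1 -> P1=[3,0,5,4,3,6](0) P2=[5,0,5,3,3,0](1)
Move 4: P1 pit3 -> P1=[3,0,5,0,4,7](1) P2=[6,0,5,3,3,0](1)
Move 5: P2 pit2 -> P1=[4,0,5,0,4,7](1) P2=[6,0,0,4,4,1](2)
Move 6: P2 pit4 -> P1=[5,1,5,0,4,7](1) P2=[6,0,0,4,0,2](3)

Answer: 1 3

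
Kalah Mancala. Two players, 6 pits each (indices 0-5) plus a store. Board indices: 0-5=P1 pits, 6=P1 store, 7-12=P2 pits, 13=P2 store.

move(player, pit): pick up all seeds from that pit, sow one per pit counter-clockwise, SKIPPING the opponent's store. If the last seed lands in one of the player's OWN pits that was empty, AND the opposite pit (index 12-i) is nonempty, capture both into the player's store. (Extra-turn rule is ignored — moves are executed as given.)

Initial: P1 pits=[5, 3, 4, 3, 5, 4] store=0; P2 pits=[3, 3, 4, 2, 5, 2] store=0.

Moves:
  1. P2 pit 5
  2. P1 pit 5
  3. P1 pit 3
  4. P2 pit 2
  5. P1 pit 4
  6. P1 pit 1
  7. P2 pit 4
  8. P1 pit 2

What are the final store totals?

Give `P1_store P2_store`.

Move 1: P2 pit5 -> P1=[6,3,4,3,5,4](0) P2=[3,3,4,2,5,0](1)
Move 2: P1 pit5 -> P1=[6,3,4,3,5,0](1) P2=[4,4,5,2,5,0](1)
Move 3: P1 pit3 -> P1=[6,3,4,0,6,1](2) P2=[4,4,5,2,5,0](1)
Move 4: P2 pit2 -> P1=[7,3,4,0,6,1](2) P2=[4,4,0,3,6,1](2)
Move 5: P1 pit4 -> P1=[7,3,4,0,0,2](3) P2=[5,5,1,4,6,1](2)
Move 6: P1 pit1 -> P1=[7,0,5,1,0,2](9) P2=[5,0,1,4,6,1](2)
Move 7: P2 pit4 -> P1=[8,1,6,2,0,2](9) P2=[5,0,1,4,0,2](3)
Move 8: P1 pit2 -> P1=[8,1,0,3,1,3](10) P2=[6,1,1,4,0,2](3)

Answer: 10 3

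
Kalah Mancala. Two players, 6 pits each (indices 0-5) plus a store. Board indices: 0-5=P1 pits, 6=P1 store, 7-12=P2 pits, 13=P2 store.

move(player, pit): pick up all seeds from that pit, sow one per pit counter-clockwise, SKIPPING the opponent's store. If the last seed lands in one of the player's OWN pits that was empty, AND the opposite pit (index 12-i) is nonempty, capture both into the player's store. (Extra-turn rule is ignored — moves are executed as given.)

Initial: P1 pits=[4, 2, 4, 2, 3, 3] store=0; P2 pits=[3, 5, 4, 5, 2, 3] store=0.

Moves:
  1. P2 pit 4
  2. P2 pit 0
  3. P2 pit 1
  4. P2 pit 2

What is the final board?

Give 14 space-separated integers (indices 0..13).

Move 1: P2 pit4 -> P1=[4,2,4,2,3,3](0) P2=[3,5,4,5,0,4](1)
Move 2: P2 pit0 -> P1=[4,2,4,2,3,3](0) P2=[0,6,5,6,0,4](1)
Move 3: P2 pit1 -> P1=[5,2,4,2,3,3](0) P2=[0,0,6,7,1,5](2)
Move 4: P2 pit2 -> P1=[6,3,4,2,3,3](0) P2=[0,0,0,8,2,6](3)

Answer: 6 3 4 2 3 3 0 0 0 0 8 2 6 3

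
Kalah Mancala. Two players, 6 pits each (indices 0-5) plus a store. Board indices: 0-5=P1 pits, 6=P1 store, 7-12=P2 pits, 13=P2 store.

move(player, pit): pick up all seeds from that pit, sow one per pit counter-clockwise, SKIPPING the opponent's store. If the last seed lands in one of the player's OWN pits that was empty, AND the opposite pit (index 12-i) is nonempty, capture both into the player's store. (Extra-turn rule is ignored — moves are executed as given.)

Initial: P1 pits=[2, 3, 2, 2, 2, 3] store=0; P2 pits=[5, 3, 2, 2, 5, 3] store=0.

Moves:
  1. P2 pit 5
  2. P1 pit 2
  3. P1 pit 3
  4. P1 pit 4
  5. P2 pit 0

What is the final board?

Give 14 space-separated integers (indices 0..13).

Move 1: P2 pit5 -> P1=[3,4,2,2,2,3](0) P2=[5,3,2,2,5,0](1)
Move 2: P1 pit2 -> P1=[3,4,0,3,3,3](0) P2=[5,3,2,2,5,0](1)
Move 3: P1 pit3 -> P1=[3,4,0,0,4,4](1) P2=[5,3,2,2,5,0](1)
Move 4: P1 pit4 -> P1=[3,4,0,0,0,5](2) P2=[6,4,2,2,5,0](1)
Move 5: P2 pit0 -> P1=[3,4,0,0,0,5](2) P2=[0,5,3,3,6,1](2)

Answer: 3 4 0 0 0 5 2 0 5 3 3 6 1 2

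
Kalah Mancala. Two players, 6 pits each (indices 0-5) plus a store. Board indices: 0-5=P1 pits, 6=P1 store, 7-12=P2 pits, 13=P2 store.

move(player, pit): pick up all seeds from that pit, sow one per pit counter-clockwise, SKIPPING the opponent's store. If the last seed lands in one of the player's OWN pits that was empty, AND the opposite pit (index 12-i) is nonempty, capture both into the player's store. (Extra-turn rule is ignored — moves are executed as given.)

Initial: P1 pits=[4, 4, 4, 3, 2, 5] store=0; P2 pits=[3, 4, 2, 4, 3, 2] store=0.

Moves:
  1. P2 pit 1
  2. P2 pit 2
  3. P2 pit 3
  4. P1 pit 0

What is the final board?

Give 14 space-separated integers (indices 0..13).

Move 1: P2 pit1 -> P1=[4,4,4,3,2,5](0) P2=[3,0,3,5,4,3](0)
Move 2: P2 pit2 -> P1=[4,4,4,3,2,5](0) P2=[3,0,0,6,5,4](0)
Move 3: P2 pit3 -> P1=[5,5,5,3,2,5](0) P2=[3,0,0,0,6,5](1)
Move 4: P1 pit0 -> P1=[0,6,6,4,3,6](0) P2=[3,0,0,0,6,5](1)

Answer: 0 6 6 4 3 6 0 3 0 0 0 6 5 1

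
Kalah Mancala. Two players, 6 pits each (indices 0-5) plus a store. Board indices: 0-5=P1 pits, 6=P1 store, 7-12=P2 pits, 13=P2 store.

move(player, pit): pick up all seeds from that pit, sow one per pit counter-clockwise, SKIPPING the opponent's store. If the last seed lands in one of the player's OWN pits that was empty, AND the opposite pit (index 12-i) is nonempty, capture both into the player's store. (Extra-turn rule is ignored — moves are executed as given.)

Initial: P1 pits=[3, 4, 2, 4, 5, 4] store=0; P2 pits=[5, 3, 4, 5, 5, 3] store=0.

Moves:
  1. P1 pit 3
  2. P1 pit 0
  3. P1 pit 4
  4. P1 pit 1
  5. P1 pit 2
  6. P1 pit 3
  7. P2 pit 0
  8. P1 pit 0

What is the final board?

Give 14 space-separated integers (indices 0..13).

Move 1: P1 pit3 -> P1=[3,4,2,0,6,5](1) P2=[6,3,4,5,5,3](0)
Move 2: P1 pit0 -> P1=[0,5,3,0,6,5](6) P2=[6,3,0,5,5,3](0)
Move 3: P1 pit4 -> P1=[0,5,3,0,0,6](7) P2=[7,4,1,6,5,3](0)
Move 4: P1 pit1 -> P1=[0,0,4,1,1,7](8) P2=[7,4,1,6,5,3](0)
Move 5: P1 pit2 -> P1=[0,0,0,2,2,8](9) P2=[7,4,1,6,5,3](0)
Move 6: P1 pit3 -> P1=[0,0,0,0,3,9](9) P2=[7,4,1,6,5,3](0)
Move 7: P2 pit0 -> P1=[1,0,0,0,3,9](9) P2=[0,5,2,7,6,4](1)
Move 8: P1 pit0 -> P1=[0,0,0,0,3,9](16) P2=[0,5,2,7,0,4](1)

Answer: 0 0 0 0 3 9 16 0 5 2 7 0 4 1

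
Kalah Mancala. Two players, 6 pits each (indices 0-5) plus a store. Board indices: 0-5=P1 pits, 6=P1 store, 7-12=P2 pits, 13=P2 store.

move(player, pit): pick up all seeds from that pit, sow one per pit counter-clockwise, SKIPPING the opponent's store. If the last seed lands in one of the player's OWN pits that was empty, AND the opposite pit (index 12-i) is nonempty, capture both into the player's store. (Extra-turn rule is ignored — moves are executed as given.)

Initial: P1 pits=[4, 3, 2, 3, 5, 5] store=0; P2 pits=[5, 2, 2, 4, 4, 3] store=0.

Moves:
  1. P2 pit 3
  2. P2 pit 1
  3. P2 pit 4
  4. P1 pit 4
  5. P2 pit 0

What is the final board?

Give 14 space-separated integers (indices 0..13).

Answer: 6 4 1 3 0 6 1 0 2 5 1 1 6 6

Derivation:
Move 1: P2 pit3 -> P1=[5,3,2,3,5,5](0) P2=[5,2,2,0,5,4](1)
Move 2: P2 pit1 -> P1=[5,3,0,3,5,5](0) P2=[5,0,3,0,5,4](4)
Move 3: P2 pit4 -> P1=[6,4,1,3,5,5](0) P2=[5,0,3,0,0,5](5)
Move 4: P1 pit4 -> P1=[6,4,1,3,0,6](1) P2=[6,1,4,0,0,5](5)
Move 5: P2 pit0 -> P1=[6,4,1,3,0,6](1) P2=[0,2,5,1,1,6](6)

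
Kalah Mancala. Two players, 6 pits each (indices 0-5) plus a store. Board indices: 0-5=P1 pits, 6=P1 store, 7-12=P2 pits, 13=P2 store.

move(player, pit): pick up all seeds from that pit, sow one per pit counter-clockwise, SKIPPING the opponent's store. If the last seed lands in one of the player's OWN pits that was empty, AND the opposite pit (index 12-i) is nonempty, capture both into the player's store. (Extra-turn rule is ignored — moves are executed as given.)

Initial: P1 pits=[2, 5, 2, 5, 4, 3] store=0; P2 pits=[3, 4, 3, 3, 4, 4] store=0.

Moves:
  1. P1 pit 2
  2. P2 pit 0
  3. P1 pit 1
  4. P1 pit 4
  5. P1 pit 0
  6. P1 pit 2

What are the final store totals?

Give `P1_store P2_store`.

Move 1: P1 pit2 -> P1=[2,5,0,6,5,3](0) P2=[3,4,3,3,4,4](0)
Move 2: P2 pit0 -> P1=[2,5,0,6,5,3](0) P2=[0,5,4,4,4,4](0)
Move 3: P1 pit1 -> P1=[2,0,1,7,6,4](1) P2=[0,5,4,4,4,4](0)
Move 4: P1 pit4 -> P1=[2,0,1,7,0,5](2) P2=[1,6,5,5,4,4](0)
Move 5: P1 pit0 -> P1=[0,1,2,7,0,5](2) P2=[1,6,5,5,4,4](0)
Move 6: P1 pit2 -> P1=[0,1,0,8,0,5](9) P2=[1,0,5,5,4,4](0)

Answer: 9 0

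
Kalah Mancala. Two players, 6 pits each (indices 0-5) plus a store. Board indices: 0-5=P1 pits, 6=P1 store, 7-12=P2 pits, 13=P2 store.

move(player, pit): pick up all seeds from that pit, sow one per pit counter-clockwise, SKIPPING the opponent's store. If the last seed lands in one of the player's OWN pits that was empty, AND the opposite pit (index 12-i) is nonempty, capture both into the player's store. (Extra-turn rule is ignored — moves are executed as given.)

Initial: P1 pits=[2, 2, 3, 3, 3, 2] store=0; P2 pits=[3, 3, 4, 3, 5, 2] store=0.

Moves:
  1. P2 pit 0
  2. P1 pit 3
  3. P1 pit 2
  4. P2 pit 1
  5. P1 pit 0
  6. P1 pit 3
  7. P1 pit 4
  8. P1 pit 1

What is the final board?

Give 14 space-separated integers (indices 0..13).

Answer: 0 0 1 1 0 5 10 1 0 7 1 6 3 0

Derivation:
Move 1: P2 pit0 -> P1=[2,2,3,3,3,2](0) P2=[0,4,5,4,5,2](0)
Move 2: P1 pit3 -> P1=[2,2,3,0,4,3](1) P2=[0,4,5,4,5,2](0)
Move 3: P1 pit2 -> P1=[2,2,0,1,5,4](1) P2=[0,4,5,4,5,2](0)
Move 4: P2 pit1 -> P1=[2,2,0,1,5,4](1) P2=[0,0,6,5,6,3](0)
Move 5: P1 pit0 -> P1=[0,3,0,1,5,4](7) P2=[0,0,6,0,6,3](0)
Move 6: P1 pit3 -> P1=[0,3,0,0,6,4](7) P2=[0,0,6,0,6,3](0)
Move 7: P1 pit4 -> P1=[0,3,0,0,0,5](8) P2=[1,1,7,1,6,3](0)
Move 8: P1 pit1 -> P1=[0,0,1,1,0,5](10) P2=[1,0,7,1,6,3](0)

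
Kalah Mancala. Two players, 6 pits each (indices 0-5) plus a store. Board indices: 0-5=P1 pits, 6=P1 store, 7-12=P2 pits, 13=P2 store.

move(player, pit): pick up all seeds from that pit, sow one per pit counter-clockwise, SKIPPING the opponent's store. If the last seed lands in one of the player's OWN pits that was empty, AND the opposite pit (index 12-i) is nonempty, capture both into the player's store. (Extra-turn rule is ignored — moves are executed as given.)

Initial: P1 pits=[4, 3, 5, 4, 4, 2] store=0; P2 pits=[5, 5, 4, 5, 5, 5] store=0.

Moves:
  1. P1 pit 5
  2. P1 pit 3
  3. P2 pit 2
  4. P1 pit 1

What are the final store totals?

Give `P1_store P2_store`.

Answer: 2 1

Derivation:
Move 1: P1 pit5 -> P1=[4,3,5,4,4,0](1) P2=[6,5,4,5,5,5](0)
Move 2: P1 pit3 -> P1=[4,3,5,0,5,1](2) P2=[7,5,4,5,5,5](0)
Move 3: P2 pit2 -> P1=[4,3,5,0,5,1](2) P2=[7,5,0,6,6,6](1)
Move 4: P1 pit1 -> P1=[4,0,6,1,6,1](2) P2=[7,5,0,6,6,6](1)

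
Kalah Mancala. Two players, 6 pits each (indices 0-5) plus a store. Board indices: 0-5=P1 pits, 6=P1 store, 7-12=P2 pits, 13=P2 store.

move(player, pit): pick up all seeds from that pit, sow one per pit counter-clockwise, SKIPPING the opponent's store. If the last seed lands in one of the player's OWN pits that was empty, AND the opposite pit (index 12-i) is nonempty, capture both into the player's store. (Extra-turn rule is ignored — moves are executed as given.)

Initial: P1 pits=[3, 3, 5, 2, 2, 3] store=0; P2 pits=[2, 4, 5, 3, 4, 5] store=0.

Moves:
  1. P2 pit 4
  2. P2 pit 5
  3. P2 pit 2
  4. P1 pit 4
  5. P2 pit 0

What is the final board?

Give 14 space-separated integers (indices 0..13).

Answer: 6 5 6 3 0 4 1 0 5 1 5 1 1 3

Derivation:
Move 1: P2 pit4 -> P1=[4,4,5,2,2,3](0) P2=[2,4,5,3,0,6](1)
Move 2: P2 pit5 -> P1=[5,5,6,3,3,3](0) P2=[2,4,5,3,0,0](2)
Move 3: P2 pit2 -> P1=[6,5,6,3,3,3](0) P2=[2,4,0,4,1,1](3)
Move 4: P1 pit4 -> P1=[6,5,6,3,0,4](1) P2=[3,4,0,4,1,1](3)
Move 5: P2 pit0 -> P1=[6,5,6,3,0,4](1) P2=[0,5,1,5,1,1](3)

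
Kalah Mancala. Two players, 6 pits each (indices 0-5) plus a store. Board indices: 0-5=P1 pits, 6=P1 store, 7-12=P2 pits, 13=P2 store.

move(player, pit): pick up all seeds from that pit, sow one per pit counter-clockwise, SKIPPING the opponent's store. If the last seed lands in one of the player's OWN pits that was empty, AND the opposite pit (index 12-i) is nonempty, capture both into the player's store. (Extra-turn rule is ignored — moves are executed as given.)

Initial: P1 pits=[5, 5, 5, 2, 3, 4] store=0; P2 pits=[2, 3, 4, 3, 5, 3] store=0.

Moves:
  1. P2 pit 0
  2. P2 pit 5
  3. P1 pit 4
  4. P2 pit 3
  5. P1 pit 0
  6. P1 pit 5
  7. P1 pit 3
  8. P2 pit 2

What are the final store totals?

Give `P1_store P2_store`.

Move 1: P2 pit0 -> P1=[5,5,5,2,3,4](0) P2=[0,4,5,3,5,3](0)
Move 2: P2 pit5 -> P1=[6,6,5,2,3,4](0) P2=[0,4,5,3,5,0](1)
Move 3: P1 pit4 -> P1=[6,6,5,2,0,5](1) P2=[1,4,5,3,5,0](1)
Move 4: P2 pit3 -> P1=[6,6,5,2,0,5](1) P2=[1,4,5,0,6,1](2)
Move 5: P1 pit0 -> P1=[0,7,6,3,1,6](2) P2=[1,4,5,0,6,1](2)
Move 6: P1 pit5 -> P1=[0,7,6,3,1,0](3) P2=[2,5,6,1,7,1](2)
Move 7: P1 pit3 -> P1=[0,7,6,0,2,1](4) P2=[2,5,6,1,7,1](2)
Move 8: P2 pit2 -> P1=[1,8,6,0,2,1](4) P2=[2,5,0,2,8,2](3)

Answer: 4 3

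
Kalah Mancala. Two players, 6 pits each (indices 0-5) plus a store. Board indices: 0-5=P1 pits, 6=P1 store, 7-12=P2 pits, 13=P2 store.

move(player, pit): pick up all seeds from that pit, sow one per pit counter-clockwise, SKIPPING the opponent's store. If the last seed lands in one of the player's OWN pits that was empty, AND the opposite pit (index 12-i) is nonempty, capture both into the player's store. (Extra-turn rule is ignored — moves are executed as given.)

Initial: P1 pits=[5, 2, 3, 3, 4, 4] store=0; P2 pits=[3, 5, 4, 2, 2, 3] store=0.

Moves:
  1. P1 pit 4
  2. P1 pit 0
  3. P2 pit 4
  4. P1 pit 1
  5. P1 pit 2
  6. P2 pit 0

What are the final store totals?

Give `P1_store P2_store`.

Answer: 2 1

Derivation:
Move 1: P1 pit4 -> P1=[5,2,3,3,0,5](1) P2=[4,6,4,2,2,3](0)
Move 2: P1 pit0 -> P1=[0,3,4,4,1,6](1) P2=[4,6,4,2,2,3](0)
Move 3: P2 pit4 -> P1=[0,3,4,4,1,6](1) P2=[4,6,4,2,0,4](1)
Move 4: P1 pit1 -> P1=[0,0,5,5,2,6](1) P2=[4,6,4,2,0,4](1)
Move 5: P1 pit2 -> P1=[0,0,0,6,3,7](2) P2=[5,6,4,2,0,4](1)
Move 6: P2 pit0 -> P1=[0,0,0,6,3,7](2) P2=[0,7,5,3,1,5](1)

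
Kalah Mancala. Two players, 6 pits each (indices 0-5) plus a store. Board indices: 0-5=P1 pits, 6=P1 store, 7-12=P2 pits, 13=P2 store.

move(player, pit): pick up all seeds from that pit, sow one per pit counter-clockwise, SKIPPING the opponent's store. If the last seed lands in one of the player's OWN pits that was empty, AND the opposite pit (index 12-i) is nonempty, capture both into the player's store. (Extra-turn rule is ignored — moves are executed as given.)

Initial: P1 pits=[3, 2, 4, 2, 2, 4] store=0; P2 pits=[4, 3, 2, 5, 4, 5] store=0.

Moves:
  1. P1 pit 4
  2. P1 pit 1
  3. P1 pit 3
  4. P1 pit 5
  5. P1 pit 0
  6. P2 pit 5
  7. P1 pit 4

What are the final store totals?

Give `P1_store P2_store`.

Move 1: P1 pit4 -> P1=[3,2,4,2,0,5](1) P2=[4,3,2,5,4,5](0)
Move 2: P1 pit1 -> P1=[3,0,5,3,0,5](1) P2=[4,3,2,5,4,5](0)
Move 3: P1 pit3 -> P1=[3,0,5,0,1,6](2) P2=[4,3,2,5,4,5](0)
Move 4: P1 pit5 -> P1=[3,0,5,0,1,0](3) P2=[5,4,3,6,5,5](0)
Move 5: P1 pit0 -> P1=[0,1,6,0,1,0](7) P2=[5,4,0,6,5,5](0)
Move 6: P2 pit5 -> P1=[1,2,7,1,1,0](7) P2=[5,4,0,6,5,0](1)
Move 7: P1 pit4 -> P1=[1,2,7,1,0,0](13) P2=[0,4,0,6,5,0](1)

Answer: 13 1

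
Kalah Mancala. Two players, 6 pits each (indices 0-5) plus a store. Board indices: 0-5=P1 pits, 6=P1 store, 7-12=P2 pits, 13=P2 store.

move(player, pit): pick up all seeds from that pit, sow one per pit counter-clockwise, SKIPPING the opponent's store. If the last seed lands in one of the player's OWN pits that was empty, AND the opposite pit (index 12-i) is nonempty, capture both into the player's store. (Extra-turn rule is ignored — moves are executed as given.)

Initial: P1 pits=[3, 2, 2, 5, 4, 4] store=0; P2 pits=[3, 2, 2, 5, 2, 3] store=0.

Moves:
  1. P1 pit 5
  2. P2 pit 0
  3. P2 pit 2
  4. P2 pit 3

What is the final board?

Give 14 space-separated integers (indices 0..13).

Answer: 4 3 3 6 4 0 1 0 4 0 0 5 5 2

Derivation:
Move 1: P1 pit5 -> P1=[3,2,2,5,4,0](1) P2=[4,3,3,5,2,3](0)
Move 2: P2 pit0 -> P1=[3,2,2,5,4,0](1) P2=[0,4,4,6,3,3](0)
Move 3: P2 pit2 -> P1=[3,2,2,5,4,0](1) P2=[0,4,0,7,4,4](1)
Move 4: P2 pit3 -> P1=[4,3,3,6,4,0](1) P2=[0,4,0,0,5,5](2)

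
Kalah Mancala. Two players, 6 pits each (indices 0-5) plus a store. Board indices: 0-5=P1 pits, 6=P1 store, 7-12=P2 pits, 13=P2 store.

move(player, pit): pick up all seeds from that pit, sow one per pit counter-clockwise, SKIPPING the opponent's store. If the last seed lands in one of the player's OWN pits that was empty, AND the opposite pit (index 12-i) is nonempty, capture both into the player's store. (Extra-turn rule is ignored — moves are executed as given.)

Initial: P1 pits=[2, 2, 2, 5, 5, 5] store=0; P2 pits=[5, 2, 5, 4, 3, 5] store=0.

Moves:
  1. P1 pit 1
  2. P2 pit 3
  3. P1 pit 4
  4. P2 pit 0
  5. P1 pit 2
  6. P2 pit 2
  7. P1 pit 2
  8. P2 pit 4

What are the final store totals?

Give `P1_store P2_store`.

Move 1: P1 pit1 -> P1=[2,0,3,6,5,5](0) P2=[5,2,5,4,3,5](0)
Move 2: P2 pit3 -> P1=[3,0,3,6,5,5](0) P2=[5,2,5,0,4,6](1)
Move 3: P1 pit4 -> P1=[3,0,3,6,0,6](1) P2=[6,3,6,0,4,6](1)
Move 4: P2 pit0 -> P1=[3,0,3,6,0,6](1) P2=[0,4,7,1,5,7](2)
Move 5: P1 pit2 -> P1=[3,0,0,7,1,7](1) P2=[0,4,7,1,5,7](2)
Move 6: P2 pit2 -> P1=[4,1,1,7,1,7](1) P2=[0,4,0,2,6,8](3)
Move 7: P1 pit2 -> P1=[4,1,0,8,1,7](1) P2=[0,4,0,2,6,8](3)
Move 8: P2 pit4 -> P1=[5,2,1,9,1,7](1) P2=[0,4,0,2,0,9](4)

Answer: 1 4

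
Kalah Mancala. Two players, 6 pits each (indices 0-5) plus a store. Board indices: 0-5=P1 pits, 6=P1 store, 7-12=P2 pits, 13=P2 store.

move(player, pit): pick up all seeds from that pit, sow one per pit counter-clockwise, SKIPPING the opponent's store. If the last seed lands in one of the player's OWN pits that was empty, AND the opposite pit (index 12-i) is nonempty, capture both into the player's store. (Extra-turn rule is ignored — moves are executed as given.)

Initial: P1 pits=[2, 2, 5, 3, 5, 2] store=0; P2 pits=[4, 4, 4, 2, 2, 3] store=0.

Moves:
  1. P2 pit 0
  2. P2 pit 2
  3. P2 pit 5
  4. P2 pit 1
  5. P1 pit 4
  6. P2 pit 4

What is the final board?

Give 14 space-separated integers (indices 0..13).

Move 1: P2 pit0 -> P1=[2,2,5,3,5,2](0) P2=[0,5,5,3,3,3](0)
Move 2: P2 pit2 -> P1=[3,2,5,3,5,2](0) P2=[0,5,0,4,4,4](1)
Move 3: P2 pit5 -> P1=[4,3,6,3,5,2](0) P2=[0,5,0,4,4,0](2)
Move 4: P2 pit1 -> P1=[4,3,6,3,5,2](0) P2=[0,0,1,5,5,1](3)
Move 5: P1 pit4 -> P1=[4,3,6,3,0,3](1) P2=[1,1,2,5,5,1](3)
Move 6: P2 pit4 -> P1=[5,4,7,3,0,3](1) P2=[1,1,2,5,0,2](4)

Answer: 5 4 7 3 0 3 1 1 1 2 5 0 2 4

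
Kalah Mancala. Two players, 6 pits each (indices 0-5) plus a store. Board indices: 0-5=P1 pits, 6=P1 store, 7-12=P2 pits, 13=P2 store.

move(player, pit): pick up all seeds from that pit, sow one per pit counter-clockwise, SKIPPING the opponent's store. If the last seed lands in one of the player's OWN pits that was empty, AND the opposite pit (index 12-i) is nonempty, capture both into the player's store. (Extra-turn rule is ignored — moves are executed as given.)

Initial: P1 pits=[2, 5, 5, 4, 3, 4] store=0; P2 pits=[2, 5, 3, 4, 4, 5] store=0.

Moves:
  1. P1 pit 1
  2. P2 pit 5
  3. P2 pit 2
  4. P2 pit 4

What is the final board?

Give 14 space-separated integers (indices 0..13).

Answer: 1 2 8 6 4 5 1 2 5 0 5 0 1 6

Derivation:
Move 1: P1 pit1 -> P1=[2,0,6,5,4,5](1) P2=[2,5,3,4,4,5](0)
Move 2: P2 pit5 -> P1=[3,1,7,6,4,5](1) P2=[2,5,3,4,4,0](1)
Move 3: P2 pit2 -> P1=[0,1,7,6,4,5](1) P2=[2,5,0,5,5,0](5)
Move 4: P2 pit4 -> P1=[1,2,8,6,4,5](1) P2=[2,5,0,5,0,1](6)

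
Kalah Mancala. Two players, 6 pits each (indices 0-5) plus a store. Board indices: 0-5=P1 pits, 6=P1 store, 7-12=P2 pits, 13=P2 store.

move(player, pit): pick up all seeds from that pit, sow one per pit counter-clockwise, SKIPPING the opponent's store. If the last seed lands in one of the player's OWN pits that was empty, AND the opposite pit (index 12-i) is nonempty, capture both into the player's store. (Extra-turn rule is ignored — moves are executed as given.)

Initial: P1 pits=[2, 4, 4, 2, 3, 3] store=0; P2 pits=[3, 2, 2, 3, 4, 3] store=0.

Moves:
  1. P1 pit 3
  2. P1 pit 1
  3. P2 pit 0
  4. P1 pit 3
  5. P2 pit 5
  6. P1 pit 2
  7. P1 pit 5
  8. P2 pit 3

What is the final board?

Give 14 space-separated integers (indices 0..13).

Move 1: P1 pit3 -> P1=[2,4,4,0,4,4](0) P2=[3,2,2,3,4,3](0)
Move 2: P1 pit1 -> P1=[2,0,5,1,5,5](0) P2=[3,2,2,3,4,3](0)
Move 3: P2 pit0 -> P1=[2,0,5,1,5,5](0) P2=[0,3,3,4,4,3](0)
Move 4: P1 pit3 -> P1=[2,0,5,0,6,5](0) P2=[0,3,3,4,4,3](0)
Move 5: P2 pit5 -> P1=[3,1,5,0,6,5](0) P2=[0,3,3,4,4,0](1)
Move 6: P1 pit2 -> P1=[3,1,0,1,7,6](1) P2=[1,3,3,4,4,0](1)
Move 7: P1 pit5 -> P1=[3,1,0,1,7,0](2) P2=[2,4,4,5,5,0](1)
Move 8: P2 pit3 -> P1=[4,2,0,1,7,0](2) P2=[2,4,4,0,6,1](2)

Answer: 4 2 0 1 7 0 2 2 4 4 0 6 1 2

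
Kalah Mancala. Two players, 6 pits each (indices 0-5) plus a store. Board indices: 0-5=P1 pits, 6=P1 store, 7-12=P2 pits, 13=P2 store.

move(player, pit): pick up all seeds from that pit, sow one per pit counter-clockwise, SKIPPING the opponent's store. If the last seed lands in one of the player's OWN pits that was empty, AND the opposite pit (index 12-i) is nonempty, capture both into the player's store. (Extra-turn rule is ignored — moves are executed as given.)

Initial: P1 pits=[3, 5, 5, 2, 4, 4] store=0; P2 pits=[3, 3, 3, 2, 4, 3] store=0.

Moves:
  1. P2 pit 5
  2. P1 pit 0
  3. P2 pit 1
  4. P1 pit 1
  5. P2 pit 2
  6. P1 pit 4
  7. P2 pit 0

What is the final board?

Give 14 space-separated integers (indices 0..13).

Answer: 0 0 7 4 0 6 2 0 3 2 6 7 2 2

Derivation:
Move 1: P2 pit5 -> P1=[4,6,5,2,4,4](0) P2=[3,3,3,2,4,0](1)
Move 2: P1 pit0 -> P1=[0,7,6,3,5,4](0) P2=[3,3,3,2,4,0](1)
Move 3: P2 pit1 -> P1=[0,7,6,3,5,4](0) P2=[3,0,4,3,5,0](1)
Move 4: P1 pit1 -> P1=[0,0,7,4,6,5](1) P2=[4,1,4,3,5,0](1)
Move 5: P2 pit2 -> P1=[0,0,7,4,6,5](1) P2=[4,1,0,4,6,1](2)
Move 6: P1 pit4 -> P1=[0,0,7,4,0,6](2) P2=[5,2,1,5,6,1](2)
Move 7: P2 pit0 -> P1=[0,0,7,4,0,6](2) P2=[0,3,2,6,7,2](2)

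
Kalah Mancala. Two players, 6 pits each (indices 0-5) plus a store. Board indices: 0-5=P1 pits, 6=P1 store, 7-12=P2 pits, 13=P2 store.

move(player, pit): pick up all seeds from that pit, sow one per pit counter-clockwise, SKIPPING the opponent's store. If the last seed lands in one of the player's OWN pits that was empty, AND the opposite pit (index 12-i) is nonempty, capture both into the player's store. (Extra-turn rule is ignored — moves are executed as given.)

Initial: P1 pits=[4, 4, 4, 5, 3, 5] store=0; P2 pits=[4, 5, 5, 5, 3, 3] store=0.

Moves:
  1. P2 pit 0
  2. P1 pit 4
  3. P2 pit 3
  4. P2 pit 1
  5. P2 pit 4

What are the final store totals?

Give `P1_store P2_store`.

Move 1: P2 pit0 -> P1=[4,4,4,5,3,5](0) P2=[0,6,6,6,4,3](0)
Move 2: P1 pit4 -> P1=[4,4,4,5,0,6](1) P2=[1,6,6,6,4,3](0)
Move 3: P2 pit3 -> P1=[5,5,5,5,0,6](1) P2=[1,6,6,0,5,4](1)
Move 4: P2 pit1 -> P1=[6,5,5,5,0,6](1) P2=[1,0,7,1,6,5](2)
Move 5: P2 pit4 -> P1=[7,6,6,6,0,6](1) P2=[1,0,7,1,0,6](3)

Answer: 1 3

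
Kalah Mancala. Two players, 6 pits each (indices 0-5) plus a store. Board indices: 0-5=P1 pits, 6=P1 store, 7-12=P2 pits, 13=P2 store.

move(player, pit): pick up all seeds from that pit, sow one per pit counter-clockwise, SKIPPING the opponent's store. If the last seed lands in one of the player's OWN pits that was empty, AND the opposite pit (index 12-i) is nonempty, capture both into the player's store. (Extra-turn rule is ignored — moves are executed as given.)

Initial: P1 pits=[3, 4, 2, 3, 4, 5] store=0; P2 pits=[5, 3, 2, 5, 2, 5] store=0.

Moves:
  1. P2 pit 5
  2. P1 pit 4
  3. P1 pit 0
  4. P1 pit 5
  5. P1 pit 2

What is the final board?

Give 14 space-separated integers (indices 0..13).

Answer: 0 6 0 6 1 1 8 7 1 3 6 3 0 1

Derivation:
Move 1: P2 pit5 -> P1=[4,5,3,4,4,5](0) P2=[5,3,2,5,2,0](1)
Move 2: P1 pit4 -> P1=[4,5,3,4,0,6](1) P2=[6,4,2,5,2,0](1)
Move 3: P1 pit0 -> P1=[0,6,4,5,0,6](6) P2=[6,0,2,5,2,0](1)
Move 4: P1 pit5 -> P1=[0,6,4,5,0,0](7) P2=[7,1,3,6,3,0](1)
Move 5: P1 pit2 -> P1=[0,6,0,6,1,1](8) P2=[7,1,3,6,3,0](1)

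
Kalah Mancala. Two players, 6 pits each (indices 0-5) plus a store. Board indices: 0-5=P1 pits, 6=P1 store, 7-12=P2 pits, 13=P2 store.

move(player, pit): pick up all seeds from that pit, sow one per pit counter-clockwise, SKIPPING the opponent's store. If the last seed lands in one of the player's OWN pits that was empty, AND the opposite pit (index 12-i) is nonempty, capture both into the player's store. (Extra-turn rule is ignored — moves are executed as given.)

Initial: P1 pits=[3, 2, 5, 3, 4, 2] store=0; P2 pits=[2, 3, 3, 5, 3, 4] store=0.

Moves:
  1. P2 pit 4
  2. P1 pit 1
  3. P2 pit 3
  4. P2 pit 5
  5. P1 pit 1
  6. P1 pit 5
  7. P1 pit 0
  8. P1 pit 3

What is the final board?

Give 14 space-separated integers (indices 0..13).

Move 1: P2 pit4 -> P1=[4,2,5,3,4,2](0) P2=[2,3,3,5,0,5](1)
Move 2: P1 pit1 -> P1=[4,0,6,4,4,2](0) P2=[2,3,3,5,0,5](1)
Move 3: P2 pit3 -> P1=[5,1,6,4,4,2](0) P2=[2,3,3,0,1,6](2)
Move 4: P2 pit5 -> P1=[6,2,7,5,5,2](0) P2=[2,3,3,0,1,0](3)
Move 5: P1 pit1 -> P1=[6,0,8,6,5,2](0) P2=[2,3,3,0,1,0](3)
Move 6: P1 pit5 -> P1=[6,0,8,6,5,0](1) P2=[3,3,3,0,1,0](3)
Move 7: P1 pit0 -> P1=[0,1,9,7,6,1](2) P2=[3,3,3,0,1,0](3)
Move 8: P1 pit3 -> P1=[0,1,9,0,7,2](3) P2=[4,4,4,1,1,0](3)

Answer: 0 1 9 0 7 2 3 4 4 4 1 1 0 3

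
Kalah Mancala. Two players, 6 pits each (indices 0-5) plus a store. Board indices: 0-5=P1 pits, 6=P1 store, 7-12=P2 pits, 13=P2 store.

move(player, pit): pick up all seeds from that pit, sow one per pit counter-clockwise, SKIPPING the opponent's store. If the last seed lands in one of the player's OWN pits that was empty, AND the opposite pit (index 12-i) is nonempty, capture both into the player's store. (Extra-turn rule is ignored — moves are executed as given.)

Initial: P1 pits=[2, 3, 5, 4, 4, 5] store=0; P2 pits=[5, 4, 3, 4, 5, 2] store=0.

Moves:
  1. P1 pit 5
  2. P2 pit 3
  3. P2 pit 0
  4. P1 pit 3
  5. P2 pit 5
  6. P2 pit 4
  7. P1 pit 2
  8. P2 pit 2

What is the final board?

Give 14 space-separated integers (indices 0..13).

Answer: 6 7 0 2 7 2 3 2 7 0 2 1 2 5

Derivation:
Move 1: P1 pit5 -> P1=[2,3,5,4,4,0](1) P2=[6,5,4,5,5,2](0)
Move 2: P2 pit3 -> P1=[3,4,5,4,4,0](1) P2=[6,5,4,0,6,3](1)
Move 3: P2 pit0 -> P1=[3,4,5,4,4,0](1) P2=[0,6,5,1,7,4](2)
Move 4: P1 pit3 -> P1=[3,4,5,0,5,1](2) P2=[1,6,5,1,7,4](2)
Move 5: P2 pit5 -> P1=[4,5,6,0,5,1](2) P2=[1,6,5,1,7,0](3)
Move 6: P2 pit4 -> P1=[5,6,7,1,6,1](2) P2=[1,6,5,1,0,1](4)
Move 7: P1 pit2 -> P1=[5,6,0,2,7,2](3) P2=[2,7,6,1,0,1](4)
Move 8: P2 pit2 -> P1=[6,7,0,2,7,2](3) P2=[2,7,0,2,1,2](5)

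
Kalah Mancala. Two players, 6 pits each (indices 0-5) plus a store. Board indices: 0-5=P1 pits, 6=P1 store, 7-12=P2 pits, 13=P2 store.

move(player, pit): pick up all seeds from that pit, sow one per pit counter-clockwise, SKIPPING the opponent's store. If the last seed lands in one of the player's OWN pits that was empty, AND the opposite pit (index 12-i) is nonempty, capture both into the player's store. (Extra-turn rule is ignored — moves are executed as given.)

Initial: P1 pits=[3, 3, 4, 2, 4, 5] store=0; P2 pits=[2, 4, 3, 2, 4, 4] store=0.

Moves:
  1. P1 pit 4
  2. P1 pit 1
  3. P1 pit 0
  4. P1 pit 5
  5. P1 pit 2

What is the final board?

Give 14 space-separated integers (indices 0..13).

Answer: 0 1 0 5 1 1 9 5 2 4 3 5 4 0

Derivation:
Move 1: P1 pit4 -> P1=[3,3,4,2,0,6](1) P2=[3,5,3,2,4,4](0)
Move 2: P1 pit1 -> P1=[3,0,5,3,0,6](7) P2=[3,0,3,2,4,4](0)
Move 3: P1 pit0 -> P1=[0,1,6,4,0,6](7) P2=[3,0,3,2,4,4](0)
Move 4: P1 pit5 -> P1=[0,1,6,4,0,0](8) P2=[4,1,4,3,5,4](0)
Move 5: P1 pit2 -> P1=[0,1,0,5,1,1](9) P2=[5,2,4,3,5,4](0)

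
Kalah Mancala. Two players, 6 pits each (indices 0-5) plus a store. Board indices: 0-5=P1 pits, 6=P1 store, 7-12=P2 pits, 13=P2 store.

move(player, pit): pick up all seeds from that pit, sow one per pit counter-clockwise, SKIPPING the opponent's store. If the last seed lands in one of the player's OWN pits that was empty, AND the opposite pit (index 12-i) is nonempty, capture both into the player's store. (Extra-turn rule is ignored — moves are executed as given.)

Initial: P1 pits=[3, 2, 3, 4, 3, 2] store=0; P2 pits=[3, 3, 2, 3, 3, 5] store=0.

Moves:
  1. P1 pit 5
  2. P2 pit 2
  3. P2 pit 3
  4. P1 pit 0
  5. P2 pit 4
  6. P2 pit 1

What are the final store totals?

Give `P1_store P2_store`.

Answer: 1 7

Derivation:
Move 1: P1 pit5 -> P1=[3,2,3,4,3,0](1) P2=[4,3,2,3,3,5](0)
Move 2: P2 pit2 -> P1=[3,2,3,4,3,0](1) P2=[4,3,0,4,4,5](0)
Move 3: P2 pit3 -> P1=[4,2,3,4,3,0](1) P2=[4,3,0,0,5,6](1)
Move 4: P1 pit0 -> P1=[0,3,4,5,4,0](1) P2=[4,3,0,0,5,6](1)
Move 5: P2 pit4 -> P1=[1,4,5,5,4,0](1) P2=[4,3,0,0,0,7](2)
Move 6: P2 pit1 -> P1=[1,0,5,5,4,0](1) P2=[4,0,1,1,0,7](7)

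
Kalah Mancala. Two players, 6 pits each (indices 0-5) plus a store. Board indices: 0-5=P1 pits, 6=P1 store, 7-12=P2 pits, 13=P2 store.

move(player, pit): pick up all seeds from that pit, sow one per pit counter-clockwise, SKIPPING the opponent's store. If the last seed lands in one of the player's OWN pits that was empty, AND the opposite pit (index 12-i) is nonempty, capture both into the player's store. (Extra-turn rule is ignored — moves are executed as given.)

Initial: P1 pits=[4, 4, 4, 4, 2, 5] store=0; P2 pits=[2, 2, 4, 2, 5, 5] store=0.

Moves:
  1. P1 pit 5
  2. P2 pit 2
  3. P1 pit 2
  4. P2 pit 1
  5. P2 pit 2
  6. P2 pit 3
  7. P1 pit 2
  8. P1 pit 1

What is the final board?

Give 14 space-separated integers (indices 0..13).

Answer: 6 0 1 7 4 2 3 3 0 0 0 8 7 2

Derivation:
Move 1: P1 pit5 -> P1=[4,4,4,4,2,0](1) P2=[3,3,5,3,5,5](0)
Move 2: P2 pit2 -> P1=[5,4,4,4,2,0](1) P2=[3,3,0,4,6,6](1)
Move 3: P1 pit2 -> P1=[5,4,0,5,3,1](2) P2=[3,3,0,4,6,6](1)
Move 4: P2 pit1 -> P1=[5,4,0,5,3,1](2) P2=[3,0,1,5,7,6](1)
Move 5: P2 pit2 -> P1=[5,4,0,5,3,1](2) P2=[3,0,0,6,7,6](1)
Move 6: P2 pit3 -> P1=[6,5,1,5,3,1](2) P2=[3,0,0,0,8,7](2)
Move 7: P1 pit2 -> P1=[6,5,0,6,3,1](2) P2=[3,0,0,0,8,7](2)
Move 8: P1 pit1 -> P1=[6,0,1,7,4,2](3) P2=[3,0,0,0,8,7](2)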